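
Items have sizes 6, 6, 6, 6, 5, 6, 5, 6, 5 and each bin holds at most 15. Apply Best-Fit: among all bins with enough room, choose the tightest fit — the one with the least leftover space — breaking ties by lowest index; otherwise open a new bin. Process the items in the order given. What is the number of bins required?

bin 1: place 6, 9 left
bin 1: place 6, 3 left
bin 2: place 6, 9 left
bin 2: place 6, 3 left
bin 3: place 5, 10 left
bin 3: place 6, 4 left
bin 4: place 5, 10 left
bin 4: place 6, 4 left
bin 5: place 5, 10 left

5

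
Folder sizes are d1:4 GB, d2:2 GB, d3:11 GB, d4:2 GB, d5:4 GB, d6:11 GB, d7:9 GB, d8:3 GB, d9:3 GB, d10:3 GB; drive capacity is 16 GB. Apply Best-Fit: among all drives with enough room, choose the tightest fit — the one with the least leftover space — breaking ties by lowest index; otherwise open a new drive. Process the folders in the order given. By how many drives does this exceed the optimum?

Best-Fit: [4,2,4,3] [11,2,3] [11,3] [9] → 4 drives.
Total size 52 GB; any packing needs at least ⌈52/16⌉ = 4 drives.
So 4 is already optimal.

0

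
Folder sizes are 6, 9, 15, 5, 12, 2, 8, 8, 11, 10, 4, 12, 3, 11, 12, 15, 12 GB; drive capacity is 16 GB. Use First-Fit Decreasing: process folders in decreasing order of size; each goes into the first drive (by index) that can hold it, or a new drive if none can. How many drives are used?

11

Sorted descending: 15, 15, 12, 12, 12, 12, 11, 11, 10, 9, 8, 8, 6, 5, 4, 3, 2.
Put 15 GB in drive 1; 1 GB remain.
Put 15 GB in drive 2; 1 GB remain.
Put 12 GB in drive 3; 4 GB remain.
Put 12 GB in drive 4; 4 GB remain.
Put 12 GB in drive 5; 4 GB remain.
Put 12 GB in drive 6; 4 GB remain.
Put 11 GB in drive 7; 5 GB remain.
Put 11 GB in drive 8; 5 GB remain.
Put 10 GB in drive 9; 6 GB remain.
Put 9 GB in drive 10; 7 GB remain.
Put 8 GB in drive 11; 8 GB remain.
Put 8 GB in drive 11; 0 GB remain.
Put 6 GB in drive 9; 0 GB remain.
Put 5 GB in drive 7; 0 GB remain.
Put 4 GB in drive 3; 0 GB remain.
Put 3 GB in drive 4; 1 GB remain.
Put 2 GB in drive 5; 2 GB remain.
Final drives: [15] [15] [12,4] [12,3] [12,2] [12] [11,5] [11] [10,6] [9] [8,8].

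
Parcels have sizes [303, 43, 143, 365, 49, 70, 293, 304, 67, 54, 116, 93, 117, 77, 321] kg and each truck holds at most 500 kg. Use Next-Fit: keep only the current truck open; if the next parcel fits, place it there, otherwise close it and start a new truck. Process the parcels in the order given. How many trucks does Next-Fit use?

6

303 kg → truck 1 (remaining 197 kg)
43 kg → truck 1 (remaining 154 kg)
143 kg → truck 1 (remaining 11 kg)
365 kg → truck 2 (remaining 135 kg)
49 kg → truck 2 (remaining 86 kg)
70 kg → truck 2 (remaining 16 kg)
293 kg → truck 3 (remaining 207 kg)
304 kg → truck 4 (remaining 196 kg)
67 kg → truck 4 (remaining 129 kg)
54 kg → truck 4 (remaining 75 kg)
116 kg → truck 5 (remaining 384 kg)
93 kg → truck 5 (remaining 291 kg)
117 kg → truck 5 (remaining 174 kg)
77 kg → truck 5 (remaining 97 kg)
321 kg → truck 6 (remaining 179 kg)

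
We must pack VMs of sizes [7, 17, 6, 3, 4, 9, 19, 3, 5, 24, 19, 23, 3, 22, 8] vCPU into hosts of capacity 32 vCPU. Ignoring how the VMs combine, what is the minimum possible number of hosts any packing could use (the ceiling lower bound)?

6

Total size = 7 + 17 + 6 + 3 + 4 + 9 + 19 + 3 + 5 + 24 + 19 + 23 + 3 + 22 + 8 = 172 vCPU.
⌈172 / 32⌉ = 6.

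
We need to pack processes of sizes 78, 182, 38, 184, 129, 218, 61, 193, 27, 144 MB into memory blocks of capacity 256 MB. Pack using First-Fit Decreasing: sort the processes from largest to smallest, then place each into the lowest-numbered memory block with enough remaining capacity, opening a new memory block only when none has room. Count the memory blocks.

6

Sorted descending: 218, 193, 184, 182, 144, 129, 78, 61, 38, 27.
memory block 1: place 218 MB, 38 MB left
memory block 2: place 193 MB, 63 MB left
memory block 3: place 184 MB, 72 MB left
memory block 4: place 182 MB, 74 MB left
memory block 5: place 144 MB, 112 MB left
memory block 6: place 129 MB, 127 MB left
memory block 5: place 78 MB, 34 MB left
memory block 2: place 61 MB, 2 MB left
memory block 1: place 38 MB, 0 MB left
memory block 3: place 27 MB, 45 MB left
Final memory blocks: [218,38] [193,61] [184,27] [182] [144,78] [129].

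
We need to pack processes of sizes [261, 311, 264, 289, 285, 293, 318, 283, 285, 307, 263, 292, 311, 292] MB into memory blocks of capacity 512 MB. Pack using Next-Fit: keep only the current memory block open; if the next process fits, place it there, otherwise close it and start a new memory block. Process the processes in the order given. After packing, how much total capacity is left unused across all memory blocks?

3114

261 MB → memory block 1 (remaining 251 MB)
311 MB → memory block 2 (remaining 201 MB)
264 MB → memory block 3 (remaining 248 MB)
289 MB → memory block 4 (remaining 223 MB)
285 MB → memory block 5 (remaining 227 MB)
293 MB → memory block 6 (remaining 219 MB)
318 MB → memory block 7 (remaining 194 MB)
283 MB → memory block 8 (remaining 229 MB)
285 MB → memory block 9 (remaining 227 MB)
307 MB → memory block 10 (remaining 205 MB)
263 MB → memory block 11 (remaining 249 MB)
292 MB → memory block 12 (remaining 220 MB)
311 MB → memory block 13 (remaining 201 MB)
292 MB → memory block 14 (remaining 220 MB)
14 memory blocks × 512 MB = 7168 MB; used 4054 MB; unused 3114 MB.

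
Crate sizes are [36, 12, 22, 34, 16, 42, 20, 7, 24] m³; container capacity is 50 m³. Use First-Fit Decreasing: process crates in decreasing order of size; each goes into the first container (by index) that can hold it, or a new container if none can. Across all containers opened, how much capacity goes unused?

Sorted descending: 42, 36, 34, 24, 22, 20, 16, 12, 7.
42 m³ → container 1 (remaining 8 m³)
36 m³ → container 2 (remaining 14 m³)
34 m³ → container 3 (remaining 16 m³)
24 m³ → container 4 (remaining 26 m³)
22 m³ → container 4 (remaining 4 m³)
20 m³ → container 5 (remaining 30 m³)
16 m³ → container 3 (remaining 0 m³)
12 m³ → container 2 (remaining 2 m³)
7 m³ → container 1 (remaining 1 m³)
5 containers × 50 m³ = 250 m³; used 213 m³; unused 37 m³.

37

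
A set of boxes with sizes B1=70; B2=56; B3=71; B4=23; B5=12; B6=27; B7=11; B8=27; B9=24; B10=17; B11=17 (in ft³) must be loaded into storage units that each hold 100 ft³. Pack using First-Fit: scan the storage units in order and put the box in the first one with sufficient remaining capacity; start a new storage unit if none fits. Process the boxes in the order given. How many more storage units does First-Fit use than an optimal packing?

First-Fit: [70,23] [56,12,27] [71,11,17] [27,24,17] → 4 storage units.
Total size 355 ft³; any packing needs at least ⌈355/100⌉ = 4 storage units.
So 4 is already optimal.

0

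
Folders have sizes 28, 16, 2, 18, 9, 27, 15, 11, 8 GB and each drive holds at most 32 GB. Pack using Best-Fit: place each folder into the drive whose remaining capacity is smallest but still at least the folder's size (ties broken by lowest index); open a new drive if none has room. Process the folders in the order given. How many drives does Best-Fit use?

5 drives

Put 28 GB in drive 1; 4 GB remain.
Put 16 GB in drive 2; 16 GB remain.
Put 2 GB in drive 1; 2 GB remain.
Put 18 GB in drive 3; 14 GB remain.
Put 9 GB in drive 3; 5 GB remain.
Put 27 GB in drive 4; 5 GB remain.
Put 15 GB in drive 2; 1 GB remain.
Put 11 GB in drive 5; 21 GB remain.
Put 8 GB in drive 5; 13 GB remain.
Final drives: [28,2] [16,15] [18,9] [27] [11,8].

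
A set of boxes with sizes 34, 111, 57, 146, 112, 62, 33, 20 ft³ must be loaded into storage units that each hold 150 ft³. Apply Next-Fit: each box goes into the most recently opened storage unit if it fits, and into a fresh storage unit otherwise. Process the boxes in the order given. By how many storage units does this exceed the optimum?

1

Next-Fit: [34,111] [57] [146] [112] [62,33,20] → 5 storage units.
Total size 575 ft³; any packing needs at least ⌈575/150⌉ = 4 storage units.
An optimal packing achieves that bound: [146] [112,34] [111,33] [62,57,20] → 4 storage units.
Excess: 5 − 4 = 1.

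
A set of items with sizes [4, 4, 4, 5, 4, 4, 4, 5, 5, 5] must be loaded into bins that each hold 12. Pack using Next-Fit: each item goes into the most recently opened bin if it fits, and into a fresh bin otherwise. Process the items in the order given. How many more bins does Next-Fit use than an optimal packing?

1

Next-Fit: [4,4,4] [5,4] [4,4] [5,5] [5] → 5 bins.
Total size 44; any packing needs at least ⌈44/12⌉ = 4 bins.
An optimal packing achieves that bound: [5,5] [5,5] [4,4,4] [4,4,4] → 4 bins.
Excess: 5 − 4 = 1.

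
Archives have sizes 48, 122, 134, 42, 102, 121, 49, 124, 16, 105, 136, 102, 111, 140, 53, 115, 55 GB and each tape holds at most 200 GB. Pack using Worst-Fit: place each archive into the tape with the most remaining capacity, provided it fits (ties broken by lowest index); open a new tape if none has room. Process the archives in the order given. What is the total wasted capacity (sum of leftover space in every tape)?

625

Put 48 GB in tape 1; 152 GB remain.
Put 122 GB in tape 1; 30 GB remain.
Put 134 GB in tape 2; 66 GB remain.
Put 42 GB in tape 2; 24 GB remain.
Put 102 GB in tape 3; 98 GB remain.
Put 121 GB in tape 4; 79 GB remain.
Put 49 GB in tape 3; 49 GB remain.
Put 124 GB in tape 5; 76 GB remain.
Put 16 GB in tape 4; 63 GB remain.
Put 105 GB in tape 6; 95 GB remain.
Put 136 GB in tape 7; 64 GB remain.
Put 102 GB in tape 8; 98 GB remain.
Put 111 GB in tape 9; 89 GB remain.
Put 140 GB in tape 10; 60 GB remain.
Put 53 GB in tape 8; 45 GB remain.
Put 115 GB in tape 11; 85 GB remain.
Put 55 GB in tape 6; 40 GB remain.
11 tapes × 200 GB = 2200 GB; used 1575 GB; unused 625 GB.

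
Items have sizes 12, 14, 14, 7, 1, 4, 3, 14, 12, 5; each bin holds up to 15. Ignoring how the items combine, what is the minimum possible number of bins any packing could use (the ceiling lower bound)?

Total size = 12 + 14 + 14 + 7 + 1 + 4 + 3 + 14 + 12 + 5 = 86.
⌈86 / 15⌉ = 6.

6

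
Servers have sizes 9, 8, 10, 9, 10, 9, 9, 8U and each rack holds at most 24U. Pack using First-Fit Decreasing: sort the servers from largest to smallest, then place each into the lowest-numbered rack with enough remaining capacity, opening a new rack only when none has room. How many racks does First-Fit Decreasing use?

4

Sorted descending: 10, 10, 9, 9, 9, 9, 8, 8.
10U → rack 1 (remaining 14U)
10U → rack 1 (remaining 4U)
9U → rack 2 (remaining 15U)
9U → rack 2 (remaining 6U)
9U → rack 3 (remaining 15U)
9U → rack 3 (remaining 6U)
8U → rack 4 (remaining 16U)
8U → rack 4 (remaining 8U)
Final racks: [10,10] [9,9] [9,9] [8,8].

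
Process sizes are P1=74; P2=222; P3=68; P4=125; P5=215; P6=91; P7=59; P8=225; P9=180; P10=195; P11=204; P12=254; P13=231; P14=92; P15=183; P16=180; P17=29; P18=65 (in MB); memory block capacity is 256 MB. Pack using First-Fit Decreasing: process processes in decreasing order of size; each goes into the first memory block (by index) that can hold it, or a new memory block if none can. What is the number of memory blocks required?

12 memory blocks

Sorted descending: 254, 231, 225, 222, 215, 204, 195, 183, 180, 180, 125, 92, 91, 74, 68, 65, 59, 29.
memory block 1: place 254 MB, 2 MB left
memory block 2: place 231 MB, 25 MB left
memory block 3: place 225 MB, 31 MB left
memory block 4: place 222 MB, 34 MB left
memory block 5: place 215 MB, 41 MB left
memory block 6: place 204 MB, 52 MB left
memory block 7: place 195 MB, 61 MB left
memory block 8: place 183 MB, 73 MB left
memory block 9: place 180 MB, 76 MB left
memory block 10: place 180 MB, 76 MB left
memory block 11: place 125 MB, 131 MB left
memory block 11: place 92 MB, 39 MB left
memory block 12: place 91 MB, 165 MB left
memory block 9: place 74 MB, 2 MB left
memory block 8: place 68 MB, 5 MB left
memory block 10: place 65 MB, 11 MB left
memory block 7: place 59 MB, 2 MB left
memory block 3: place 29 MB, 2 MB left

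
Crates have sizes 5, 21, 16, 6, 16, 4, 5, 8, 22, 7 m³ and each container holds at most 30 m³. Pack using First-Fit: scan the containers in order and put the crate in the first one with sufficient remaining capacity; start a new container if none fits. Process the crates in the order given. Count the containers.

4

container 1: place 5 m³, 25 m³ left
container 1: place 21 m³, 4 m³ left
container 2: place 16 m³, 14 m³ left
container 2: place 6 m³, 8 m³ left
container 3: place 16 m³, 14 m³ left
container 1: place 4 m³, 0 m³ left
container 2: place 5 m³, 3 m³ left
container 3: place 8 m³, 6 m³ left
container 4: place 22 m³, 8 m³ left
container 4: place 7 m³, 1 m³ left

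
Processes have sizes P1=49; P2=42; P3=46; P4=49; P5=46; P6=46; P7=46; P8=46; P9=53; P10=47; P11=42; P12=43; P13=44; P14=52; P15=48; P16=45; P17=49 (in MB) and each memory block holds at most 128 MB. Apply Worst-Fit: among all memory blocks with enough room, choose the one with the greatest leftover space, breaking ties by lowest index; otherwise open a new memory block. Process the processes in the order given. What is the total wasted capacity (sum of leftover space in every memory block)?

Put P1 (49 MB) in memory block 1; 79 MB remain.
Put P2 (42 MB) in memory block 1; 37 MB remain.
Put P3 (46 MB) in memory block 2; 82 MB remain.
Put P4 (49 MB) in memory block 2; 33 MB remain.
Put P5 (46 MB) in memory block 3; 82 MB remain.
Put P6 (46 MB) in memory block 3; 36 MB remain.
Put P7 (46 MB) in memory block 4; 82 MB remain.
Put P8 (46 MB) in memory block 4; 36 MB remain.
Put P9 (53 MB) in memory block 5; 75 MB remain.
Put P10 (47 MB) in memory block 5; 28 MB remain.
Put P11 (42 MB) in memory block 6; 86 MB remain.
Put P12 (43 MB) in memory block 6; 43 MB remain.
Put P13 (44 MB) in memory block 7; 84 MB remain.
Put P14 (52 MB) in memory block 7; 32 MB remain.
Put P15 (48 MB) in memory block 8; 80 MB remain.
Put P16 (45 MB) in memory block 8; 35 MB remain.
Put P17 (49 MB) in memory block 9; 79 MB remain.
9 memory blocks × 128 MB = 1152 MB; used 793 MB; unused 359 MB.

359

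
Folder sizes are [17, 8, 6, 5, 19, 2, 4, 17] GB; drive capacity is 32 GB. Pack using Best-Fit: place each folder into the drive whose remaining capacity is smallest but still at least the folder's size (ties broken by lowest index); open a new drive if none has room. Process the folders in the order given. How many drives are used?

17 GB → drive 1 (remaining 15 GB)
8 GB → drive 1 (remaining 7 GB)
6 GB → drive 1 (remaining 1 GB)
5 GB → drive 2 (remaining 27 GB)
19 GB → drive 2 (remaining 8 GB)
2 GB → drive 2 (remaining 6 GB)
4 GB → drive 2 (remaining 2 GB)
17 GB → drive 3 (remaining 15 GB)
Final drives: [17,8,6] [5,19,2,4] [17].

3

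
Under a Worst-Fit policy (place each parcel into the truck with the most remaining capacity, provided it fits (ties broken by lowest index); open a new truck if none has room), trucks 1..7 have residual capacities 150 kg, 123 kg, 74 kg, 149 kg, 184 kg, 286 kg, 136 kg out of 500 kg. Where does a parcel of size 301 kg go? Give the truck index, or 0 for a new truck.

No truck has ≥ 301 kg free, so a new truck is opened.

0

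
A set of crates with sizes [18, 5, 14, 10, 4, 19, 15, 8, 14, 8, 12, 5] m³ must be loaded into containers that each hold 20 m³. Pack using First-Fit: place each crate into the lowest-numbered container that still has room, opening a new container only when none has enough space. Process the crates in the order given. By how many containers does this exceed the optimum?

1

First-Fit: [18] [5,14] [10,4,5] [19] [15] [8,8] [14] [12] → 8 containers.
Total size 132 m³; any packing needs at least ⌈132/20⌉ = 7 containers.
An optimal packing achieves that bound: [19] [18] [15,5] [14,5] [14,4] [12,8] [10,8] → 7 containers.
Excess: 8 − 7 = 1.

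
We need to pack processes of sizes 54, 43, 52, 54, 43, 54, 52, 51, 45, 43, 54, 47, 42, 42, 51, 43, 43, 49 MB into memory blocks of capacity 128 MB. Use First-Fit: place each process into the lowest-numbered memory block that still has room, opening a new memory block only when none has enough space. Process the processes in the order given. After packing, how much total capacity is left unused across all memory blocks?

290

54 MB → memory block 1 (remaining 74 MB)
43 MB → memory block 1 (remaining 31 MB)
52 MB → memory block 2 (remaining 76 MB)
54 MB → memory block 2 (remaining 22 MB)
43 MB → memory block 3 (remaining 85 MB)
54 MB → memory block 3 (remaining 31 MB)
52 MB → memory block 4 (remaining 76 MB)
51 MB → memory block 4 (remaining 25 MB)
45 MB → memory block 5 (remaining 83 MB)
43 MB → memory block 5 (remaining 40 MB)
54 MB → memory block 6 (remaining 74 MB)
47 MB → memory block 6 (remaining 27 MB)
42 MB → memory block 7 (remaining 86 MB)
42 MB → memory block 7 (remaining 44 MB)
51 MB → memory block 8 (remaining 77 MB)
43 MB → memory block 7 (remaining 1 MB)
43 MB → memory block 8 (remaining 34 MB)
49 MB → memory block 9 (remaining 79 MB)
9 memory blocks × 128 MB = 1152 MB; used 862 MB; unused 290 MB.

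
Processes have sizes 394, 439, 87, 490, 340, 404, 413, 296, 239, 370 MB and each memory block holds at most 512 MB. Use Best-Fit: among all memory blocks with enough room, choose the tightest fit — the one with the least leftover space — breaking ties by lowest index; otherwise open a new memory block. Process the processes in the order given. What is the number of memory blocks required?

394 MB → memory block 1 (remaining 118 MB)
439 MB → memory block 2 (remaining 73 MB)
87 MB → memory block 1 (remaining 31 MB)
490 MB → memory block 3 (remaining 22 MB)
340 MB → memory block 4 (remaining 172 MB)
404 MB → memory block 5 (remaining 108 MB)
413 MB → memory block 6 (remaining 99 MB)
296 MB → memory block 7 (remaining 216 MB)
239 MB → memory block 8 (remaining 273 MB)
370 MB → memory block 9 (remaining 142 MB)

9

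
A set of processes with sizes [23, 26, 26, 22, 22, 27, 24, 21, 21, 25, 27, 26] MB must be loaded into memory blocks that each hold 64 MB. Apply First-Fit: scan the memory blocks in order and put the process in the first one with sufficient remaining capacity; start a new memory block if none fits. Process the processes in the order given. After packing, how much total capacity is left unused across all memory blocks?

23 MB → memory block 1 (remaining 41 MB)
26 MB → memory block 1 (remaining 15 MB)
26 MB → memory block 2 (remaining 38 MB)
22 MB → memory block 2 (remaining 16 MB)
22 MB → memory block 3 (remaining 42 MB)
27 MB → memory block 3 (remaining 15 MB)
24 MB → memory block 4 (remaining 40 MB)
21 MB → memory block 4 (remaining 19 MB)
21 MB → memory block 5 (remaining 43 MB)
25 MB → memory block 5 (remaining 18 MB)
27 MB → memory block 6 (remaining 37 MB)
26 MB → memory block 6 (remaining 11 MB)
6 memory blocks × 64 MB = 384 MB; used 290 MB; unused 94 MB.

94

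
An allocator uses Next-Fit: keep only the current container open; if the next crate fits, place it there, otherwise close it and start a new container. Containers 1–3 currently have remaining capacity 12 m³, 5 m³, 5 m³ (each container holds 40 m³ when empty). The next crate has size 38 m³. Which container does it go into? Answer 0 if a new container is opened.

Next-Fit only looks at container 3, which has 5 m³ free.
38 m³ does not fit, so a new container is opened.

0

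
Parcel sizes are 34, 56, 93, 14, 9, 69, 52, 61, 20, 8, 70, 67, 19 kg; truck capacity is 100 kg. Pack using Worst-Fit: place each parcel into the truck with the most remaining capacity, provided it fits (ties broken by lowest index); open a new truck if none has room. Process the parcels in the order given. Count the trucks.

7 trucks

Put 34 kg in truck 1; 66 kg remain.
Put 56 kg in truck 1; 10 kg remain.
Put 93 kg in truck 2; 7 kg remain.
Put 14 kg in truck 3; 86 kg remain.
Put 9 kg in truck 3; 77 kg remain.
Put 69 kg in truck 3; 8 kg remain.
Put 52 kg in truck 4; 48 kg remain.
Put 61 kg in truck 5; 39 kg remain.
Put 20 kg in truck 4; 28 kg remain.
Put 8 kg in truck 5; 31 kg remain.
Put 70 kg in truck 6; 30 kg remain.
Put 67 kg in truck 7; 33 kg remain.
Put 19 kg in truck 7; 14 kg remain.
Final trucks: [34,56] [93] [14,9,69] [52,20] [61,8] [70] [67,19].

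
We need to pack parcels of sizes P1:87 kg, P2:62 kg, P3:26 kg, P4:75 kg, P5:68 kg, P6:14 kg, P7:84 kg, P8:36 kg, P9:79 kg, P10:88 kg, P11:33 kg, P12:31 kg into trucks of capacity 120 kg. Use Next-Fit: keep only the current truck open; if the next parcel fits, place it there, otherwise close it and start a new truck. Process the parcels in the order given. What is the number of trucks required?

truck 1: place P1 (87 kg), 33 kg left
truck 2: place P2 (62 kg), 58 kg left
truck 2: place P3 (26 kg), 32 kg left
truck 3: place P4 (75 kg), 45 kg left
truck 4: place P5 (68 kg), 52 kg left
truck 4: place P6 (14 kg), 38 kg left
truck 5: place P7 (84 kg), 36 kg left
truck 5: place P8 (36 kg), 0 kg left
truck 6: place P9 (79 kg), 41 kg left
truck 7: place P10 (88 kg), 32 kg left
truck 8: place P11 (33 kg), 87 kg left
truck 8: place P12 (31 kg), 56 kg left

8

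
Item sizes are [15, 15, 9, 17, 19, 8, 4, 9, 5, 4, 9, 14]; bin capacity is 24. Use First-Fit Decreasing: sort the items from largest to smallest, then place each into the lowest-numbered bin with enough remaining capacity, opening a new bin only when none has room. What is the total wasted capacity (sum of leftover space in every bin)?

Sorted descending: 19, 17, 15, 15, 14, 9, 9, 9, 8, 5, 4, 4.
19 → bin 1 (remaining 5)
17 → bin 2 (remaining 7)
15 → bin 3 (remaining 9)
15 → bin 4 (remaining 9)
14 → bin 5 (remaining 10)
9 → bin 3 (remaining 0)
9 → bin 4 (remaining 0)
9 → bin 5 (remaining 1)
8 → bin 6 (remaining 16)
5 → bin 1 (remaining 0)
4 → bin 2 (remaining 3)
4 → bin 6 (remaining 12)
6 bins × 24 = 144; used 128; unused 16.

16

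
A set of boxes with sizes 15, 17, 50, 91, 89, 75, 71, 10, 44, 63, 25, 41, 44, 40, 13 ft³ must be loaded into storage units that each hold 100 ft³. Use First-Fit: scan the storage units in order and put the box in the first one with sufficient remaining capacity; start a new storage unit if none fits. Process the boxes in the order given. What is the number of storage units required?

8 storage units

Put 15 ft³ in storage unit 1; 85 ft³ remain.
Put 17 ft³ in storage unit 1; 68 ft³ remain.
Put 50 ft³ in storage unit 1; 18 ft³ remain.
Put 91 ft³ in storage unit 2; 9 ft³ remain.
Put 89 ft³ in storage unit 3; 11 ft³ remain.
Put 75 ft³ in storage unit 4; 25 ft³ remain.
Put 71 ft³ in storage unit 5; 29 ft³ remain.
Put 10 ft³ in storage unit 1; 8 ft³ remain.
Put 44 ft³ in storage unit 6; 56 ft³ remain.
Put 63 ft³ in storage unit 7; 37 ft³ remain.
Put 25 ft³ in storage unit 4; 0 ft³ remain.
Put 41 ft³ in storage unit 6; 15 ft³ remain.
Put 44 ft³ in storage unit 8; 56 ft³ remain.
Put 40 ft³ in storage unit 8; 16 ft³ remain.
Put 13 ft³ in storage unit 5; 16 ft³ remain.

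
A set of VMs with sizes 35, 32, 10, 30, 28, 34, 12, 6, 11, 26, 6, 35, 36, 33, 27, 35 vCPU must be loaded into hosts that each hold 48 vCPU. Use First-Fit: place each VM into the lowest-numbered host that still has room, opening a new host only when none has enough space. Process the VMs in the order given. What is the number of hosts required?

11

35 vCPU → host 1 (remaining 13 vCPU)
32 vCPU → host 2 (remaining 16 vCPU)
10 vCPU → host 1 (remaining 3 vCPU)
30 vCPU → host 3 (remaining 18 vCPU)
28 vCPU → host 4 (remaining 20 vCPU)
34 vCPU → host 5 (remaining 14 vCPU)
12 vCPU → host 2 (remaining 4 vCPU)
6 vCPU → host 3 (remaining 12 vCPU)
11 vCPU → host 3 (remaining 1 vCPU)
26 vCPU → host 6 (remaining 22 vCPU)
6 vCPU → host 4 (remaining 14 vCPU)
35 vCPU → host 7 (remaining 13 vCPU)
36 vCPU → host 8 (remaining 12 vCPU)
33 vCPU → host 9 (remaining 15 vCPU)
27 vCPU → host 10 (remaining 21 vCPU)
35 vCPU → host 11 (remaining 13 vCPU)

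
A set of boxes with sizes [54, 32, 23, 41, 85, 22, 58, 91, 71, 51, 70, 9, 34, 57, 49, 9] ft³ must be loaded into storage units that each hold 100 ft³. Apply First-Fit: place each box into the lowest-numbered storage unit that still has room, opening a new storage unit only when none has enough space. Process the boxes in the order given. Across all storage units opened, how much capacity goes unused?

storage unit 1: place 54 ft³, 46 ft³ left
storage unit 1: place 32 ft³, 14 ft³ left
storage unit 2: place 23 ft³, 77 ft³ left
storage unit 2: place 41 ft³, 36 ft³ left
storage unit 3: place 85 ft³, 15 ft³ left
storage unit 2: place 22 ft³, 14 ft³ left
storage unit 4: place 58 ft³, 42 ft³ left
storage unit 5: place 91 ft³, 9 ft³ left
storage unit 6: place 71 ft³, 29 ft³ left
storage unit 7: place 51 ft³, 49 ft³ left
storage unit 8: place 70 ft³, 30 ft³ left
storage unit 1: place 9 ft³, 5 ft³ left
storage unit 4: place 34 ft³, 8 ft³ left
storage unit 9: place 57 ft³, 43 ft³ left
storage unit 7: place 49 ft³, 0 ft³ left
storage unit 2: place 9 ft³, 5 ft³ left
9 storage units × 100 ft³ = 900 ft³; used 756 ft³; unused 144 ft³.

144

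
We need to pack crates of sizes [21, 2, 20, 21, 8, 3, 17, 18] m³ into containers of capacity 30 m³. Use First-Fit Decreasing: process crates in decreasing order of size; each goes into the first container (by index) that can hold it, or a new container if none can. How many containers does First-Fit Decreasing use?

Sorted descending: 21, 21, 20, 18, 17, 8, 3, 2.
Put 21 m³ in container 1; 9 m³ remain.
Put 21 m³ in container 2; 9 m³ remain.
Put 20 m³ in container 3; 10 m³ remain.
Put 18 m³ in container 4; 12 m³ remain.
Put 17 m³ in container 5; 13 m³ remain.
Put 8 m³ in container 1; 1 m³ remain.
Put 3 m³ in container 2; 6 m³ remain.
Put 2 m³ in container 2; 4 m³ remain.
Final containers: [21,8] [21,3,2] [20] [18] [17].

5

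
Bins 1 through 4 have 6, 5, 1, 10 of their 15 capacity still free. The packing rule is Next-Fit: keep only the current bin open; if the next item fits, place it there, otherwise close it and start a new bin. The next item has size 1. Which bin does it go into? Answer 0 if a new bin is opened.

4

Next-Fit only looks at bin 4, which has 10 free.
1 fits there.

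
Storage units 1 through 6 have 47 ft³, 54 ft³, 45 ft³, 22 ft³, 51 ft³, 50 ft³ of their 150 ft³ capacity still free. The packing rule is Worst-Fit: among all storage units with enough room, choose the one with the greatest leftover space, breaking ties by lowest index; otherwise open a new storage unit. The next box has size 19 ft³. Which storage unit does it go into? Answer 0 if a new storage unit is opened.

2

Storage units with room: storage unit 1 (47 ft³), storage unit 2 (54 ft³), storage unit 3 (45 ft³), storage unit 4 (22 ft³), storage unit 5 (51 ft³), storage unit 6 (50 ft³).
Most room is storage unit 2 with 54 ft³ free.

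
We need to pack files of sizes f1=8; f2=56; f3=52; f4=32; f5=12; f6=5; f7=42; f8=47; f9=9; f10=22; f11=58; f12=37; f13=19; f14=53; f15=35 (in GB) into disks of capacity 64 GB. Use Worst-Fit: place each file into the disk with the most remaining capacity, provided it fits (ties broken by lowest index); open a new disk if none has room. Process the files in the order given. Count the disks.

f1 (8 GB) → disk 1 (remaining 56 GB)
f2 (56 GB) → disk 1 (remaining 0 GB)
f3 (52 GB) → disk 2 (remaining 12 GB)
f4 (32 GB) → disk 3 (remaining 32 GB)
f5 (12 GB) → disk 3 (remaining 20 GB)
f6 (5 GB) → disk 3 (remaining 15 GB)
f7 (42 GB) → disk 4 (remaining 22 GB)
f8 (47 GB) → disk 5 (remaining 17 GB)
f9 (9 GB) → disk 4 (remaining 13 GB)
f10 (22 GB) → disk 6 (remaining 42 GB)
f11 (58 GB) → disk 7 (remaining 6 GB)
f12 (37 GB) → disk 6 (remaining 5 GB)
f13 (19 GB) → disk 8 (remaining 45 GB)
f14 (53 GB) → disk 9 (remaining 11 GB)
f15 (35 GB) → disk 8 (remaining 10 GB)
Final disks: [8,56] [52] [32,12,5] [42,9] [47] [22,37] [58] [19,35] [53].

9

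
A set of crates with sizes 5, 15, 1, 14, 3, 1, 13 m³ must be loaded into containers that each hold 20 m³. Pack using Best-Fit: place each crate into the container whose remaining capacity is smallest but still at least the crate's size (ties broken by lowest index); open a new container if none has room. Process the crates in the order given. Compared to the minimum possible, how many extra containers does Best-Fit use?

0

Best-Fit: [5,15] [1,14,3,1] [13] → 3 containers.
Total size 52 m³; any packing needs at least ⌈52/20⌉ = 3 containers.
So 3 is already optimal.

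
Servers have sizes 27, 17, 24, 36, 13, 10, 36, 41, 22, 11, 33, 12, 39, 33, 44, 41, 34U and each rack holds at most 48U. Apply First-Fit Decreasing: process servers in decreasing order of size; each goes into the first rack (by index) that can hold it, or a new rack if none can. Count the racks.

Sorted descending: 44, 41, 41, 39, 36, 36, 34, 33, 33, 27, 24, 22, 17, 13, 12, 11, 10.
rack 1: place 44U, 4U left
rack 2: place 41U, 7U left
rack 3: place 41U, 7U left
rack 4: place 39U, 9U left
rack 5: place 36U, 12U left
rack 6: place 36U, 12U left
rack 7: place 34U, 14U left
rack 8: place 33U, 15U left
rack 9: place 33U, 15U left
rack 10: place 27U, 21U left
rack 11: place 24U, 24U left
rack 11: place 22U, 2U left
rack 10: place 17U, 4U left
rack 7: place 13U, 1U left
rack 5: place 12U, 0U left
rack 6: place 11U, 1U left
rack 8: place 10U, 5U left
Final racks: [44] [41] [41] [39] [36,12] [36,11] [34,13] [33,10] [33] [27,17] [24,22].

11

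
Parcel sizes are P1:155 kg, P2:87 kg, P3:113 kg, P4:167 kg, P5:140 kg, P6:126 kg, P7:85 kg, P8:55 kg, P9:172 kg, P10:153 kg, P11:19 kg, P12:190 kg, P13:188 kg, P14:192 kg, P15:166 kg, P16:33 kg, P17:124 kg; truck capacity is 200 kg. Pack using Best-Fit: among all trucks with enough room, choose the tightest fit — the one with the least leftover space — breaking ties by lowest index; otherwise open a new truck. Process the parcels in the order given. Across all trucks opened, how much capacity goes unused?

435

P1 (155 kg) → truck 1 (remaining 45 kg)
P2 (87 kg) → truck 2 (remaining 113 kg)
P3 (113 kg) → truck 2 (remaining 0 kg)
P4 (167 kg) → truck 3 (remaining 33 kg)
P5 (140 kg) → truck 4 (remaining 60 kg)
P6 (126 kg) → truck 5 (remaining 74 kg)
P7 (85 kg) → truck 6 (remaining 115 kg)
P8 (55 kg) → truck 4 (remaining 5 kg)
P9 (172 kg) → truck 7 (remaining 28 kg)
P10 (153 kg) → truck 8 (remaining 47 kg)
P11 (19 kg) → truck 7 (remaining 9 kg)
P12 (190 kg) → truck 9 (remaining 10 kg)
P13 (188 kg) → truck 10 (remaining 12 kg)
P14 (192 kg) → truck 11 (remaining 8 kg)
P15 (166 kg) → truck 12 (remaining 34 kg)
P16 (33 kg) → truck 3 (remaining 0 kg)
P17 (124 kg) → truck 13 (remaining 76 kg)
13 trucks × 200 kg = 2600 kg; used 2165 kg; unused 435 kg.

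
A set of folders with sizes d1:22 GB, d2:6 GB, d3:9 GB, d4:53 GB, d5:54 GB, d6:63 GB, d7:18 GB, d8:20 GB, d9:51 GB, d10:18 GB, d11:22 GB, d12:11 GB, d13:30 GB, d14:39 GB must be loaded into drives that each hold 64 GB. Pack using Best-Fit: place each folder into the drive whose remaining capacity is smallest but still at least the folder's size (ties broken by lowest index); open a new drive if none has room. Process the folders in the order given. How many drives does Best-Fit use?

drive 1: place d1 (22 GB), 42 GB left
drive 1: place d2 (6 GB), 36 GB left
drive 1: place d3 (9 GB), 27 GB left
drive 2: place d4 (53 GB), 11 GB left
drive 3: place d5 (54 GB), 10 GB left
drive 4: place d6 (63 GB), 1 GB left
drive 1: place d7 (18 GB), 9 GB left
drive 5: place d8 (20 GB), 44 GB left
drive 6: place d9 (51 GB), 13 GB left
drive 5: place d10 (18 GB), 26 GB left
drive 5: place d11 (22 GB), 4 GB left
drive 2: place d12 (11 GB), 0 GB left
drive 7: place d13 (30 GB), 34 GB left
drive 8: place d14 (39 GB), 25 GB left
Final drives: [22,6,9,18] [53,11] [54] [63] [20,18,22] [51] [30] [39].

8 drives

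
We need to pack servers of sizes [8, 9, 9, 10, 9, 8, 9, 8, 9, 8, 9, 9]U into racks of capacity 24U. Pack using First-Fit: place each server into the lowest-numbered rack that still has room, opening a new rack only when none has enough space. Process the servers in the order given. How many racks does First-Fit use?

Put 8U in rack 1; 16U remain.
Put 9U in rack 1; 7U remain.
Put 9U in rack 2; 15U remain.
Put 10U in rack 2; 5U remain.
Put 9U in rack 3; 15U remain.
Put 8U in rack 3; 7U remain.
Put 9U in rack 4; 15U remain.
Put 8U in rack 4; 7U remain.
Put 9U in rack 5; 15U remain.
Put 8U in rack 5; 7U remain.
Put 9U in rack 6; 15U remain.
Put 9U in rack 6; 6U remain.
Final racks: [8,9] [9,10] [9,8] [9,8] [9,8] [9,9].

6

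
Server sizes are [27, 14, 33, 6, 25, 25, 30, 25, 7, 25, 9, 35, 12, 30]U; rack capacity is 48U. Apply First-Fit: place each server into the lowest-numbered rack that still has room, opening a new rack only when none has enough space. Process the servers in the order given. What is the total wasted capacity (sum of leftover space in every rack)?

129

rack 1: place 27U, 21U left
rack 1: place 14U, 7U left
rack 2: place 33U, 15U left
rack 1: place 6U, 1U left
rack 3: place 25U, 23U left
rack 4: place 25U, 23U left
rack 5: place 30U, 18U left
rack 6: place 25U, 23U left
rack 2: place 7U, 8U left
rack 7: place 25U, 23U left
rack 3: place 9U, 14U left
rack 8: place 35U, 13U left
rack 3: place 12U, 2U left
rack 9: place 30U, 18U left
9 racks × 48U = 432U; used 303U; unused 129U.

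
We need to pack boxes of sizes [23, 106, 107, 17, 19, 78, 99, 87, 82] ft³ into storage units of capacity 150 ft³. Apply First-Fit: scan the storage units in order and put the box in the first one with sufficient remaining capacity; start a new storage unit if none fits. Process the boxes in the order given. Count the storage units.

6

23 ft³ → storage unit 1 (remaining 127 ft³)
106 ft³ → storage unit 1 (remaining 21 ft³)
107 ft³ → storage unit 2 (remaining 43 ft³)
17 ft³ → storage unit 1 (remaining 4 ft³)
19 ft³ → storage unit 2 (remaining 24 ft³)
78 ft³ → storage unit 3 (remaining 72 ft³)
99 ft³ → storage unit 4 (remaining 51 ft³)
87 ft³ → storage unit 5 (remaining 63 ft³)
82 ft³ → storage unit 6 (remaining 68 ft³)
Final storage units: [23,106,17] [107,19] [78] [99] [87] [82].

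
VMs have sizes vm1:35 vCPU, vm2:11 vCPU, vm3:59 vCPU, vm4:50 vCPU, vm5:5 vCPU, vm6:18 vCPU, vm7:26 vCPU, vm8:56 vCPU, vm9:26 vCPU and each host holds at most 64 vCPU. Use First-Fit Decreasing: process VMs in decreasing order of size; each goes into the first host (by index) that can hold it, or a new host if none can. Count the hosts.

5

Sorted descending: 59, 56, 50, 35, 26, 26, 18, 11, 5.
host 1: place 59 vCPU, 5 vCPU left
host 2: place 56 vCPU, 8 vCPU left
host 3: place 50 vCPU, 14 vCPU left
host 4: place 35 vCPU, 29 vCPU left
host 4: place 26 vCPU, 3 vCPU left
host 5: place 26 vCPU, 38 vCPU left
host 5: place 18 vCPU, 20 vCPU left
host 3: place 11 vCPU, 3 vCPU left
host 1: place 5 vCPU, 0 vCPU left
Final hosts: [59,5] [56] [50,11] [35,26] [26,18].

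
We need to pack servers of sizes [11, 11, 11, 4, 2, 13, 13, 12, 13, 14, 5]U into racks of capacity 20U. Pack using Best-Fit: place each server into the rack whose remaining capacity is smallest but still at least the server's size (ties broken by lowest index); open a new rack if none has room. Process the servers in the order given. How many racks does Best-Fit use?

8

11U → rack 1 (remaining 9U)
11U → rack 2 (remaining 9U)
11U → rack 3 (remaining 9U)
4U → rack 1 (remaining 5U)
2U → rack 1 (remaining 3U)
13U → rack 4 (remaining 7U)
13U → rack 5 (remaining 7U)
12U → rack 6 (remaining 8U)
13U → rack 7 (remaining 7U)
14U → rack 8 (remaining 6U)
5U → rack 8 (remaining 1U)
Final racks: [11,4,2] [11] [11] [13] [13] [12] [13] [14,5].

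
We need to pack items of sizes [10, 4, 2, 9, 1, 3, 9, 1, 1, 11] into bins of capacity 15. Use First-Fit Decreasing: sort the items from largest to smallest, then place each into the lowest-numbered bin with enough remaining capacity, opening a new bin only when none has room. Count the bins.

4 bins

Sorted descending: 11, 10, 9, 9, 4, 3, 2, 1, 1, 1.
Put 11 in bin 1; 4 remain.
Put 10 in bin 2; 5 remain.
Put 9 in bin 3; 6 remain.
Put 9 in bin 4; 6 remain.
Put 4 in bin 1; 0 remain.
Put 3 in bin 2; 2 remain.
Put 2 in bin 2; 0 remain.
Put 1 in bin 3; 5 remain.
Put 1 in bin 3; 4 remain.
Put 1 in bin 3; 3 remain.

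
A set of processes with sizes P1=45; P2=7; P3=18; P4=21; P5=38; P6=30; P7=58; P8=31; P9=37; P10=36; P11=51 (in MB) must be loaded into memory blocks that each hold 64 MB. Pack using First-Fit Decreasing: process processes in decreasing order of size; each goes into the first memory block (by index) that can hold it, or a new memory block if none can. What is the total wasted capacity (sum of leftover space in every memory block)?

76

Sorted descending: 58, 51, 45, 38, 37, 36, 31, 30, 21, 18, 7.
Put 58 MB in memory block 1; 6 MB remain.
Put 51 MB in memory block 2; 13 MB remain.
Put 45 MB in memory block 3; 19 MB remain.
Put 38 MB in memory block 4; 26 MB remain.
Put 37 MB in memory block 5; 27 MB remain.
Put 36 MB in memory block 6; 28 MB remain.
Put 31 MB in memory block 7; 33 MB remain.
Put 30 MB in memory block 7; 3 MB remain.
Put 21 MB in memory block 4; 5 MB remain.
Put 18 MB in memory block 3; 1 MB remain.
Put 7 MB in memory block 2; 6 MB remain.
7 memory blocks × 64 MB = 448 MB; used 372 MB; unused 76 MB.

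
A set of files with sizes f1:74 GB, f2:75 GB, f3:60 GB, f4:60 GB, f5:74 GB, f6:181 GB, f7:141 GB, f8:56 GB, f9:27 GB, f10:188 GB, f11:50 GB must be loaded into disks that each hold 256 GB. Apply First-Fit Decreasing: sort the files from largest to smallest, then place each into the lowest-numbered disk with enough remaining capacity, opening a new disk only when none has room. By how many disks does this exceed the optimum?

0

First-Fit Decreasing: [188,60] [181,75] [141,74,27] [74,60,56,50] → 4 disks.
Total size 986 GB; any packing needs at least ⌈986/256⌉ = 4 disks.
So 4 is already optimal.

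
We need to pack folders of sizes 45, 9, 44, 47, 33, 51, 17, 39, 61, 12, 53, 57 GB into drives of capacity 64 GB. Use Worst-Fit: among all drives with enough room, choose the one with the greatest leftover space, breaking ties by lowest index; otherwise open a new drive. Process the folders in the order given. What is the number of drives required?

9

Put 45 GB in drive 1; 19 GB remain.
Put 9 GB in drive 1; 10 GB remain.
Put 44 GB in drive 2; 20 GB remain.
Put 47 GB in drive 3; 17 GB remain.
Put 33 GB in drive 4; 31 GB remain.
Put 51 GB in drive 5; 13 GB remain.
Put 17 GB in drive 4; 14 GB remain.
Put 39 GB in drive 6; 25 GB remain.
Put 61 GB in drive 7; 3 GB remain.
Put 12 GB in drive 6; 13 GB remain.
Put 53 GB in drive 8; 11 GB remain.
Put 57 GB in drive 9; 7 GB remain.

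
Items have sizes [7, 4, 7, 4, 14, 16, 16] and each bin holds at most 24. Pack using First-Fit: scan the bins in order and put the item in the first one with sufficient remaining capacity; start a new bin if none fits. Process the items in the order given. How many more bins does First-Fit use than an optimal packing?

1

First-Fit: [7,4,7,4] [14] [16] [16] → 4 bins.
Total size 68; any packing needs at least ⌈68/24⌉ = 3 bins.
An optimal packing achieves that bound: [16,7] [16,7] [14,4,4] → 3 bins.
Excess: 4 − 3 = 1.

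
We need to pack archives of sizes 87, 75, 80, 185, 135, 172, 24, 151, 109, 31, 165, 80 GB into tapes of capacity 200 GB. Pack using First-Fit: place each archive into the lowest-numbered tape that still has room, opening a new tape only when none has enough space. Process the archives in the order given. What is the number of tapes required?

8

87 GB → tape 1 (remaining 113 GB)
75 GB → tape 1 (remaining 38 GB)
80 GB → tape 2 (remaining 120 GB)
185 GB → tape 3 (remaining 15 GB)
135 GB → tape 4 (remaining 65 GB)
172 GB → tape 5 (remaining 28 GB)
24 GB → tape 1 (remaining 14 GB)
151 GB → tape 6 (remaining 49 GB)
109 GB → tape 2 (remaining 11 GB)
31 GB → tape 4 (remaining 34 GB)
165 GB → tape 7 (remaining 35 GB)
80 GB → tape 8 (remaining 120 GB)
Final tapes: [87,75,24] [80,109] [185] [135,31] [172] [151] [165] [80].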